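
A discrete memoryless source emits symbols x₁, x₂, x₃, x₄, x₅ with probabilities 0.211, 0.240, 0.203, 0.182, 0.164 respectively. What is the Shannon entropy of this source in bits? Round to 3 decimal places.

2.310 bits

H = −Σ pᵢ log₂ pᵢ.
−0.211·log₂(0.211) = 0.4736
−0.240·log₂(0.240) = 0.4941
−0.203·log₂(0.203) = 0.4670
−0.182·log₂(0.182) = 0.4474
−0.164·log₂(0.164) = 0.4278
Sum ≈ 2.3099 → 2.310 bits.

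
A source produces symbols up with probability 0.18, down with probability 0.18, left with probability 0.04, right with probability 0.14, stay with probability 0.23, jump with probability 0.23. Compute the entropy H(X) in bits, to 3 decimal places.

H = −Σ pᵢ log₂ pᵢ.
−0.18·log₂(0.18) = 0.4453
−0.18·log₂(0.18) = 0.4453
−0.04·log₂(0.04) = 0.1858
−0.14·log₂(0.14) = 0.3971
−0.23·log₂(0.23) = 0.4877
−0.23·log₂(0.23) = 0.4877
Sum ≈ 2.4488 → 2.449 bits.

2.449 bits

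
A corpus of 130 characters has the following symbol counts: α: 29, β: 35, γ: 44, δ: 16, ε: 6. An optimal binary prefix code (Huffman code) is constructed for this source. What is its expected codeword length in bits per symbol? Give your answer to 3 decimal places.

Probabilities are the counts divided by 130.
Repeatedly combine the two least-probable nodes; the expected code length is the sum of the merged weights.
merge 3/65 + 8/65 → 11/65
merge 11/65 + 29/130 → 51/130
merge 7/26 + 22/65 → 79/130
merge 51/130 + 79/130 → 1
L = 11/65 + 51/130 + 79/130 + 1 = 141/65 ≈ 2.169 bits/symbol.

2.169 bits/symbol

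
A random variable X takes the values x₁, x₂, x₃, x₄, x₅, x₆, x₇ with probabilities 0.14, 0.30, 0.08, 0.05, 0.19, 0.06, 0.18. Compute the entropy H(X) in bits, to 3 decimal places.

H = −Σ pᵢ log₂ pᵢ.
−0.14·log₂(0.14) = 0.3971
−0.30·log₂(0.30) = 0.5211
−0.08·log₂(0.08) = 0.2915
−0.05·log₂(0.05) = 0.2161
−0.19·log₂(0.19) = 0.4552
−0.06·log₂(0.06) = 0.2435
−0.18·log₂(0.18) = 0.4453
Sum ≈ 2.5699 → 2.570 bits.

2.570 bits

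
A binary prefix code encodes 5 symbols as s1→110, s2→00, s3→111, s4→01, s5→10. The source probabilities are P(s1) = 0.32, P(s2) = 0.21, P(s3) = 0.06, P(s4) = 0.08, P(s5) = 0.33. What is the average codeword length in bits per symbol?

L̄ = Σ pᵢ·ℓᵢ = 0.32·3 + 0.21·2 + 0.06·3 + 0.08·2 + 0.33·2 = 2.38 bits/symbol.

2.38 bits/symbol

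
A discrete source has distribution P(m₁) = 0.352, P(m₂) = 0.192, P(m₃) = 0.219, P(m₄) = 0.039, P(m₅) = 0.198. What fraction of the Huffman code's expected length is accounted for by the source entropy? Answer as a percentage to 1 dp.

Entropy H = −Σ p log₂ p ≈ 2.1123 bits.
Huffman merges: 39/1000+24/125→231/1000; 99/500+219/1000→417/1000; 231/1000+44/125→583/1000; 417/1000+583/1000→1. L = 2231/1000 ≈ 2.2310.
Efficiency = H/L = 2.1123/2.2310 = 94.7%.

94.7%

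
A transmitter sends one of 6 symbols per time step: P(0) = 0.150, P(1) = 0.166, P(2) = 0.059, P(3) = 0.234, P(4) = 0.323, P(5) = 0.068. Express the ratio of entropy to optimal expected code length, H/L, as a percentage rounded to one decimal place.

Entropy H = −Σ p log₂ p ≈ 2.3622 bits.
Huffman merges: 59/1000+17/250→127/1000; 127/1000+3/20→277/1000; 83/500+117/500→2/5; 277/1000+323/1000→3/5; 2/5+3/5→1. L = 601/250 ≈ 2.4040.
Efficiency = H/L = 2.3622/2.4040 = 98.3%.

98.3%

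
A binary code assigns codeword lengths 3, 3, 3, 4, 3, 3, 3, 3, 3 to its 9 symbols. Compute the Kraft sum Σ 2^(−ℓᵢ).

With common denominator 2^4 = 16: Σ 2^(−ℓᵢ) = 2/16 + 2/16 + 2/16 + 1/16 + 2/16 + 2/16 + 2/16 + 2/16 + 2/16 = 17/16 = 1.0625.

1.0625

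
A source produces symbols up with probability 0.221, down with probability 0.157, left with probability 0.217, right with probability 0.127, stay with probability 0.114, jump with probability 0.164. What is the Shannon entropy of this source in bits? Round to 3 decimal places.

2.542 bits

H = −Σ pᵢ log₂ pᵢ.
−0.221·log₂(0.221) = 0.4813
−0.157·log₂(0.157) = 0.4194
−0.217·log₂(0.217) = 0.4783
−0.127·log₂(0.127) = 0.3781
−0.114·log₂(0.114) = 0.3571
−0.164·log₂(0.164) = 0.4278
Sum ≈ 2.5420 → 2.542 bits.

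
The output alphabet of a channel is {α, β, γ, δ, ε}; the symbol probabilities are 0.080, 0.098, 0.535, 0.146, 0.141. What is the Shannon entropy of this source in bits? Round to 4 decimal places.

H = −Σ pᵢ log₂ pᵢ.
−0.080·log₂(0.080) = 0.2915
−0.098·log₂(0.098) = 0.3284
−0.535·log₂(0.535) = 0.4828
−0.146·log₂(0.146) = 0.4053
−0.141·log₂(0.141) = 0.3985
Sum ≈ 1.9065 → 1.9065 bits.

1.9065 bits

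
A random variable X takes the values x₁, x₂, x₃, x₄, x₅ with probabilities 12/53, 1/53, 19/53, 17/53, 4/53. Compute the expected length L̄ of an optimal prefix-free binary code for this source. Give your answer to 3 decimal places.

2.057 bits/symbol

Repeatedly combine the two least-probable nodes; the expected code length is the sum of the merged weights.
merge 1/53 + 4/53 → 5/53
merge 5/53 + 12/53 → 17/53
merge 17/53 + 17/53 → 34/53
merge 19/53 + 34/53 → 1
L = 5/53 + 17/53 + 34/53 + 1 = 109/53 ≈ 2.057 bits/symbol.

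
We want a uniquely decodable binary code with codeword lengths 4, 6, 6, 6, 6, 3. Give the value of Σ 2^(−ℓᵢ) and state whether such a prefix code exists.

With common denominator 2^6 = 64: Σ 2^(−ℓᵢ) = 4/64 + 1/64 + 1/64 + 1/64 + 1/64 + 8/64 = 16/64 = 0.25.
Kraft's inequality requires Σ ≤ 1; here Σ = 0.25 ≤ 1, so such a prefix code exists.

0.25; yes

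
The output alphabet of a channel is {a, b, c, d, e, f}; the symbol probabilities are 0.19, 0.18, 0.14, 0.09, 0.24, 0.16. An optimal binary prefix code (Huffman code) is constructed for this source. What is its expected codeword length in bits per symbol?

2.57 bits/symbol

Repeatedly combine the two least-probable nodes; the expected code length is the sum of the merged weights.
merge 9/100 + 7/50 → 23/100
merge 4/25 + 9/50 → 17/50
merge 19/100 + 23/100 → 21/50
merge 6/25 + 17/50 → 29/50
merge 21/50 + 29/50 → 1
L = 23/100 + 17/50 + 21/50 + 29/50 + 1 = 257/100 = 2.57 bits/symbol.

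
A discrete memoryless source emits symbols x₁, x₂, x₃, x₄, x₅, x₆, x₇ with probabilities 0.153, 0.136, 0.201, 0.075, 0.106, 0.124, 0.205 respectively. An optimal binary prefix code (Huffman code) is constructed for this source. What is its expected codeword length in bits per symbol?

Repeatedly combine the two least-probable nodes; the expected code length is the sum of the merged weights.
merge 3/40 + 53/500 → 181/1000
merge 31/250 + 17/125 → 13/50
merge 153/1000 + 181/1000 → 167/500
merge 201/1000 + 41/200 → 203/500
merge 13/50 + 167/500 → 297/500
merge 203/500 + 297/500 → 1
L = 181/1000 + 13/50 + 167/500 + 203/500 + 297/500 + 1 = 111/40 = 2.775 bits/symbol.

2.775 bits/symbol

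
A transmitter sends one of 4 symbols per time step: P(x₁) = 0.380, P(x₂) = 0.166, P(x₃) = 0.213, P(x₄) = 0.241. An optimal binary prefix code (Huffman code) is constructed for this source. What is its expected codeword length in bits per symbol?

1.999 bits/symbol

Repeatedly combine the two least-probable nodes; the expected code length is the sum of the merged weights.
merge 83/500 + 213/1000 → 379/1000
merge 241/1000 + 379/1000 → 31/50
merge 19/50 + 31/50 → 1
L = 379/1000 + 31/50 + 1 = 1999/1000 = 1.999 bits/symbol.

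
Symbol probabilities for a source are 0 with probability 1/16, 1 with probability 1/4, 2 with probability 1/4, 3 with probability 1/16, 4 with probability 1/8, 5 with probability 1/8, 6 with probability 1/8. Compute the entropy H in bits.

Each probability is a power of 1/2, so log₂(1/p) is an integer.
H = Σ p·log₂(1/p) = 1/16·4 + 1/4·2 + 1/4·2 + 1/16·4 + 1/8·3 + 1/8·3 + 1/8·3 = 2.625 bits.

2.625 bits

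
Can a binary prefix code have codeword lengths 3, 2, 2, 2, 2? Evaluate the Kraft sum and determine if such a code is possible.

1.125; no

With common denominator 2^3 = 8: Σ 2^(−ℓᵢ) = 1/8 + 2/8 + 2/8 + 2/8 + 2/8 = 9/8 = 1.125.
Kraft's inequality requires Σ ≤ 1; here Σ = 1.125 > 1, so no such prefix code exists.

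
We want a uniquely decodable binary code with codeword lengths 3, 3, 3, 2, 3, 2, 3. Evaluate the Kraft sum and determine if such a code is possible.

1.125; no

With common denominator 2^3 = 8: Σ 2^(−ℓᵢ) = 1/8 + 1/8 + 1/8 + 2/8 + 1/8 + 2/8 + 1/8 = 9/8 = 1.125.
Kraft's inequality requires Σ ≤ 1; here Σ = 1.125 > 1, so no such prefix code exists.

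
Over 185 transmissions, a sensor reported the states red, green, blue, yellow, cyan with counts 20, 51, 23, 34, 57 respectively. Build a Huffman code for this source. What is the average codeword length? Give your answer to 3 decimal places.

2.232 bits/symbol

Probabilities are the counts divided by 185.
Repeatedly combine the two least-probable nodes; the expected code length is the sum of the merged weights.
merge 4/37 + 23/185 → 43/185
merge 34/185 + 43/185 → 77/185
merge 51/185 + 57/185 → 108/185
merge 77/185 + 108/185 → 1
L = 43/185 + 77/185 + 108/185 + 1 = 413/185 ≈ 2.232 bits/symbol.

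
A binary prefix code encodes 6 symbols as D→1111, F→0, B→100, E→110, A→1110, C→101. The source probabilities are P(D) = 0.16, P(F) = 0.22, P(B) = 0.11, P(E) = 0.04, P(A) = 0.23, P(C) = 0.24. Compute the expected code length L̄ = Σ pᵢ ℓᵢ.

L̄ = Σ pᵢ·ℓᵢ = 0.16·4 + 0.22·1 + 0.11·3 + 0.04·3 + 0.23·4 + 0.24·3 = 2.95 bits/symbol.

2.95 bits/symbol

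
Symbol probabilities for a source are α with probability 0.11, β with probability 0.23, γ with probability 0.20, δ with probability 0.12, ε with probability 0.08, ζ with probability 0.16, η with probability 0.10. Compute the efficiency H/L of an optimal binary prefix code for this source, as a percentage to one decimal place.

98.8%

Entropy H = −Σ p log₂ p ≈ 2.7161 bits.
Huffman merges: 2/25+1/10→9/50; 11/100+3/25→23/100; 4/25+9/50→17/50; 1/5+23/100→43/100; 23/100+17/50→57/100; 43/100+57/100→1. L = 11/4 ≈ 2.7500.
Efficiency = H/L = 2.7161/2.7500 = 98.8%.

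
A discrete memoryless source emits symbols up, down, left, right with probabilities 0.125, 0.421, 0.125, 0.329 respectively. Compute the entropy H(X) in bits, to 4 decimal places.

1.8031 bits

H = −Σ pᵢ log₂ pᵢ.
−0.125·log₂(0.125) = 0.3750
−0.421·log₂(0.421) = 0.5255
−0.125·log₂(0.125) = 0.3750
−0.329·log₂(0.329) = 0.5277
Sum ≈ 1.8031 → 1.8031 bits.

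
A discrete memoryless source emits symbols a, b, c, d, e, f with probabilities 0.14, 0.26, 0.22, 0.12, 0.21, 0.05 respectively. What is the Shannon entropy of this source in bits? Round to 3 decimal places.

2.439 bits

H = −Σ pᵢ log₂ pᵢ.
−0.14·log₂(0.14) = 0.3971
−0.26·log₂(0.26) = 0.5053
−0.22·log₂(0.22) = 0.4806
−0.12·log₂(0.12) = 0.3671
−0.21·log₂(0.21) = 0.4728
−0.05·log₂(0.05) = 0.2161
Sum ≈ 2.4390 → 2.439 bits.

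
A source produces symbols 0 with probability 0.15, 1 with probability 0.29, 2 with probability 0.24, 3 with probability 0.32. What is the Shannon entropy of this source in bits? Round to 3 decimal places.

H = −Σ pᵢ log₂ pᵢ.
−0.15·log₂(0.15) = 0.4105
−0.29·log₂(0.29) = 0.5179
−0.24·log₂(0.24) = 0.4941
−0.32·log₂(0.32) = 0.5260
Sum ≈ 1.9486 → 1.949 bits.

1.949 bits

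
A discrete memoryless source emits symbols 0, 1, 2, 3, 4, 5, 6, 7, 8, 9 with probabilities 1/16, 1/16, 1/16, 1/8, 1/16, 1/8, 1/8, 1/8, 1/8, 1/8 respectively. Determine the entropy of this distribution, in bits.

Each probability is a power of 1/2, so log₂(1/p) is an integer.
H = Σ p·log₂(1/p) = 1/16·4 + 1/16·4 + 1/16·4 + 1/8·3 + 1/16·4 + 1/8·3 + 1/8·3 + 1/8·3 + 1/8·3 + 1/8·3 = 3.25 bits.

3.25 bits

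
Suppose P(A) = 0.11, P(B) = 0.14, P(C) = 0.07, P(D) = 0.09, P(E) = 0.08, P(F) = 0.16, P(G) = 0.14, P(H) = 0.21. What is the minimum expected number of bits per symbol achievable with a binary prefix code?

2.94 bits/symbol

Repeatedly combine the two least-probable nodes; the expected code length is the sum of the merged weights.
merge 7/100 + 2/25 → 3/20
merge 9/100 + 11/100 → 1/5
merge 7/50 + 7/50 → 7/25
merge 3/20 + 4/25 → 31/100
merge 1/5 + 21/100 → 41/100
merge 7/25 + 31/100 → 59/100
merge 41/100 + 59/100 → 1
L = 3/20 + 1/5 + 7/25 + 31/100 + 41/100 + 59/100 + 1 = 147/50 = 2.94 bits/symbol.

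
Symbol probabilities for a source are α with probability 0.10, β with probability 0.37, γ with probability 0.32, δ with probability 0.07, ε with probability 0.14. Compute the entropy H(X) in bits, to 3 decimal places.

2.055 bits

H = −Σ pᵢ log₂ pᵢ.
−0.10·log₂(0.10) = 0.3322
−0.37·log₂(0.37) = 0.5307
−0.32·log₂(0.32) = 0.5260
−0.07·log₂(0.07) = 0.2686
−0.14·log₂(0.14) = 0.3971
Sum ≈ 2.0546 → 2.055 bits.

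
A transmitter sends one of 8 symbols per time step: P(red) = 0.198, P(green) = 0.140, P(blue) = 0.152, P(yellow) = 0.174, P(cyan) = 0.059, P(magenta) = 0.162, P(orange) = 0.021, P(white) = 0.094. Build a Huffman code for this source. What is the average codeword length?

2.882 bits/symbol

Repeatedly combine the two least-probable nodes; the expected code length is the sum of the merged weights.
merge 21/1000 + 59/1000 → 2/25
merge 2/25 + 47/500 → 87/500
merge 7/50 + 19/125 → 73/250
merge 81/500 + 87/500 → 42/125
merge 87/500 + 99/500 → 93/250
merge 73/250 + 42/125 → 157/250
merge 93/250 + 157/250 → 1
L = 2/25 + 87/500 + 73/250 + 42/125 + 93/250 + 157/250 + 1 = 1441/500 = 2.882 bits/symbol.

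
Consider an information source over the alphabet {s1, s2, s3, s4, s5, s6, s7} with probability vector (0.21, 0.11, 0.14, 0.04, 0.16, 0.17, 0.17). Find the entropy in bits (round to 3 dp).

2.698 bits

H = −Σ pᵢ log₂ pᵢ.
−0.21·log₂(0.21) = 0.4728
−0.11·log₂(0.11) = 0.3503
−0.14·log₂(0.14) = 0.3971
−0.04·log₂(0.04) = 0.1858
−0.16·log₂(0.16) = 0.4230
−0.17·log₂(0.17) = 0.4346
−0.17·log₂(0.17) = 0.4346
Sum ≈ 2.6982 → 2.698 bits.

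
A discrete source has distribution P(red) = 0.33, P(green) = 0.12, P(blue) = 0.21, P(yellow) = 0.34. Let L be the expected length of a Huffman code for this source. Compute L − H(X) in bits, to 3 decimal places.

0.093 bits

Entropy H = −Σ p log₂ p ≈ 1.8969 bits.
Huffman merges: 3/25+21/100→33/100; 33/100+33/100→33/50; 17/50+33/50→1. L = 199/100 ≈ 1.9900.
L − H = 1.9900 − 1.8969 = 0.093 bits.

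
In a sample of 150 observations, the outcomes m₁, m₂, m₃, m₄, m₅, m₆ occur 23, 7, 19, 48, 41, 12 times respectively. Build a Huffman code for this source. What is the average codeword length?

Probabilities are the counts divided by 150.
Repeatedly combine the two least-probable nodes; the expected code length is the sum of the merged weights.
merge 7/150 + 2/25 → 19/150
merge 19/150 + 19/150 → 19/75
merge 23/150 + 19/75 → 61/150
merge 41/150 + 8/25 → 89/150
merge 61/150 + 89/150 → 1
L = 19/150 + 19/75 + 61/150 + 89/150 + 1 = 119/50 = 2.38 bits/symbol.

2.38 bits/symbol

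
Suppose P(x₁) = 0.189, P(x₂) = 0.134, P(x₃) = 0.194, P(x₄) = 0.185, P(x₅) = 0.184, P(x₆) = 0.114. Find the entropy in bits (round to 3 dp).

H = −Σ pᵢ log₂ pᵢ.
−0.189·log₂(0.189) = 0.4543
−0.134·log₂(0.134) = 0.3886
−0.194·log₂(0.194) = 0.4590
−0.185·log₂(0.185) = 0.4504
−0.184·log₂(0.184) = 0.4494
−0.114·log₂(0.114) = 0.3571
Sum ≈ 2.5587 → 2.559 bits.

2.559 bits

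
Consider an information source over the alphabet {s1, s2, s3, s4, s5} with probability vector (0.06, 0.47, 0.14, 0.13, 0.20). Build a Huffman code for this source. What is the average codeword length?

Repeatedly combine the two least-probable nodes; the expected code length is the sum of the merged weights.
merge 3/50 + 13/100 → 19/100
merge 7/50 + 19/100 → 33/100
merge 1/5 + 33/100 → 53/100
merge 47/100 + 53/100 → 1
L = 19/100 + 33/100 + 53/100 + 1 = 41/20 = 2.05 bits/symbol.

2.05 bits/symbol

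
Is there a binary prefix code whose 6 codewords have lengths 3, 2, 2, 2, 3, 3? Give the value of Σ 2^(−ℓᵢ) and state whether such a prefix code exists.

With common denominator 2^3 = 8: Σ 2^(−ℓᵢ) = 1/8 + 2/8 + 2/8 + 2/8 + 1/8 + 1/8 = 9/8 = 1.125.
Kraft's inequality requires Σ ≤ 1; here Σ = 1.125 > 1, so no such prefix code exists.

1.125; no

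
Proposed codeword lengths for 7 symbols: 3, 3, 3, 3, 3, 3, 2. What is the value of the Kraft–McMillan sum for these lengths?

1

With common denominator 2^3 = 8: Σ 2^(−ℓᵢ) = 1/8 + 1/8 + 1/8 + 1/8 + 1/8 + 1/8 + 2/8 = 8/8 = 1.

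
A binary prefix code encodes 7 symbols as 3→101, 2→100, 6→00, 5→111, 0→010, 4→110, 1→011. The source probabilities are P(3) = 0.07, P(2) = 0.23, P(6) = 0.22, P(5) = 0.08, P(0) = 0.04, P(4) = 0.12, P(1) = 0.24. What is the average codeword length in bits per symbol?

2.78 bits/symbol

L̄ = Σ pᵢ·ℓᵢ = 0.07·3 + 0.23·3 + 0.22·2 + 0.08·3 + 0.04·3 + 0.12·3 + 0.24·3 = 2.78 bits/symbol.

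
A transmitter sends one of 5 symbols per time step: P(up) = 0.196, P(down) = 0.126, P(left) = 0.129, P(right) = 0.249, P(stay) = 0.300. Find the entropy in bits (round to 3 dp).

2.239 bits

H = −Σ pᵢ log₂ pᵢ.
−0.196·log₂(0.196) = 0.4608
−0.126·log₂(0.126) = 0.3766
−0.129·log₂(0.129) = 0.3811
−0.249·log₂(0.249) = 0.4994
−0.300·log₂(0.300) = 0.5211
Sum ≈ 2.2390 → 2.239 bits.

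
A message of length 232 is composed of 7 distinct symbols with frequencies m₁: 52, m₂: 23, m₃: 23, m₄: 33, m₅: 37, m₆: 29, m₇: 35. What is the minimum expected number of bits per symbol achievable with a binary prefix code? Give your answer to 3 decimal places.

2.776 bits/symbol

Probabilities are the counts divided by 232.
Repeatedly combine the two least-probable nodes; the expected code length is the sum of the merged weights.
merge 23/232 + 23/232 → 23/116
merge 1/8 + 33/232 → 31/116
merge 35/232 + 37/232 → 9/29
merge 23/116 + 13/58 → 49/116
merge 31/116 + 9/29 → 67/116
merge 49/116 + 67/116 → 1
L = 23/116 + 31/116 + 9/29 + 49/116 + 67/116 + 1 = 161/58 ≈ 2.776 bits/symbol.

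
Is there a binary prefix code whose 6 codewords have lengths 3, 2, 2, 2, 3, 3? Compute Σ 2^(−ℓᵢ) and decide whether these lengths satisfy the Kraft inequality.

1.125; no

With common denominator 2^3 = 8: Σ 2^(−ℓᵢ) = 1/8 + 2/8 + 2/8 + 2/8 + 1/8 + 1/8 = 9/8 = 1.125.
Kraft's inequality requires Σ ≤ 1; here Σ = 1.125 > 1, so no such prefix code exists.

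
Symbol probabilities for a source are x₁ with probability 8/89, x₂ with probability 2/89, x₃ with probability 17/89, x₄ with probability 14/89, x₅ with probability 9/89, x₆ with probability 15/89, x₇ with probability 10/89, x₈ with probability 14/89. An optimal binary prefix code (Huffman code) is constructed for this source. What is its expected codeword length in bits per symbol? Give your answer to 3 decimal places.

Repeatedly combine the two least-probable nodes; the expected code length is the sum of the merged weights.
merge 2/89 + 8/89 → 10/89
merge 9/89 + 10/89 → 19/89
merge 10/89 + 14/89 → 24/89
merge 14/89 + 15/89 → 29/89
merge 17/89 + 19/89 → 36/89
merge 24/89 + 29/89 → 53/89
merge 36/89 + 53/89 → 1
L = 10/89 + 19/89 + 24/89 + 29/89 + 36/89 + 53/89 + 1 = 260/89 ≈ 2.921 bits/symbol.

2.921 bits/symbol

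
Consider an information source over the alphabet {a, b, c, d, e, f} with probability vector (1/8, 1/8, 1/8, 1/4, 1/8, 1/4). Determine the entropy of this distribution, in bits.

2.5 bits

Each probability is a power of 1/2, so log₂(1/p) is an integer.
H = Σ p·log₂(1/p) = 1/8·3 + 1/8·3 + 1/8·3 + 1/4·2 + 1/8·3 + 1/4·2 = 2.5 bits.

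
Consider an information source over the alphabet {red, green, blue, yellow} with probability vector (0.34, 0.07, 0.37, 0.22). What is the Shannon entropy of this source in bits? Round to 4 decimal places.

1.8090 bits

H = −Σ pᵢ log₂ pᵢ.
−0.34·log₂(0.34) = 0.5292
−0.07·log₂(0.07) = 0.2686
−0.37·log₂(0.37) = 0.5307
−0.22·log₂(0.22) = 0.4806
Sum ≈ 1.8090 → 1.8090 bits.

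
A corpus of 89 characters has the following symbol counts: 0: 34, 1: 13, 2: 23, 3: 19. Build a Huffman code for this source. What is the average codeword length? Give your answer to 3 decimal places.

1.978 bits/symbol

Probabilities are the counts divided by 89.
Repeatedly combine the two least-probable nodes; the expected code length is the sum of the merged weights.
merge 13/89 + 19/89 → 32/89
merge 23/89 + 32/89 → 55/89
merge 34/89 + 55/89 → 1
L = 32/89 + 55/89 + 1 = 176/89 ≈ 1.978 bits/symbol.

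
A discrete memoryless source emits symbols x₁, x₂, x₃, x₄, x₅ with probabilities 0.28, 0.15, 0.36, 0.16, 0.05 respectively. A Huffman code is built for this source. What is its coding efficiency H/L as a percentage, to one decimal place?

Entropy H = −Σ p log₂ p ≈ 2.0945 bits.
Huffman merges: 1/20+3/20→1/5; 4/25+1/5→9/25; 7/25+9/25→16/25; 9/25+16/25→1. L = 11/5 ≈ 2.2000.
Efficiency = H/L = 2.0945/2.2000 = 95.2%.

95.2%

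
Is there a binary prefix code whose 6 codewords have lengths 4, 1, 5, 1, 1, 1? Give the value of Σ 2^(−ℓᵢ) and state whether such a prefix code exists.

With common denominator 2^5 = 32: Σ 2^(−ℓᵢ) = 2/32 + 16/32 + 1/32 + 16/32 + 16/32 + 16/32 = 67/32 = 2.09375.
Kraft's inequality requires Σ ≤ 1; here Σ = 2.09375 > 1, so no such prefix code exists.

2.09375; no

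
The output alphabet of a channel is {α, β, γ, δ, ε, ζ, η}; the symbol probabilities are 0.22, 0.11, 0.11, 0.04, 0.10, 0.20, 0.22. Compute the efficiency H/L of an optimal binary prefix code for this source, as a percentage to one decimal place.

97.9%

Entropy H = −Σ p log₂ p ≈ 2.6441 bits.
Huffman merges: 1/25+1/10→7/50; 11/100+11/100→11/50; 7/50+1/5→17/50; 11/50+11/50→11/25; 11/50+17/50→14/25; 11/25+14/25→1. L = 27/10 ≈ 2.7000.
Efficiency = H/L = 2.6441/2.7000 = 97.9%.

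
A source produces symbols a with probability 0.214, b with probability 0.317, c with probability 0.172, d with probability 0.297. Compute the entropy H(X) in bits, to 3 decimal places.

1.958 bits

H = −Σ pᵢ log₂ pᵢ.
−0.214·log₂(0.214) = 0.4760
−0.317·log₂(0.317) = 0.5254
−0.172·log₂(0.172) = 0.4368
−0.297·log₂(0.297) = 0.5202
Sum ≈ 1.9584 → 1.958 bits.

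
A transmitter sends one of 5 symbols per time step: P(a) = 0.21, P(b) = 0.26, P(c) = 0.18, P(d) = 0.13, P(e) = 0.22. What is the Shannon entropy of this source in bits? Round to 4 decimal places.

H = −Σ pᵢ log₂ pᵢ.
−0.21·log₂(0.21) = 0.4728
−0.26·log₂(0.26) = 0.5053
−0.18·log₂(0.18) = 0.4453
−0.13·log₂(0.13) = 0.3826
−0.22·log₂(0.22) = 0.4806
Sum ≈ 2.2866 → 2.2866 bits.

2.2866 bits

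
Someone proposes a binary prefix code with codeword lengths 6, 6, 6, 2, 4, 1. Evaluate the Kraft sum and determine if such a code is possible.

0.859375; yes

With common denominator 2^6 = 64: Σ 2^(−ℓᵢ) = 1/64 + 1/64 + 1/64 + 16/64 + 4/64 + 32/64 = 55/64 = 0.859375.
Kraft's inequality requires Σ ≤ 1; here Σ = 0.859375 ≤ 1, so such a prefix code exists.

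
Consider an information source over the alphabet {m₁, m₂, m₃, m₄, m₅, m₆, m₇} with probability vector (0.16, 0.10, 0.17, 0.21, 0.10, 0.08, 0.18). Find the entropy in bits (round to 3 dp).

2.732 bits

H = −Σ pᵢ log₂ pᵢ.
−0.16·log₂(0.16) = 0.4230
−0.10·log₂(0.10) = 0.3322
−0.17·log₂(0.17) = 0.4346
−0.21·log₂(0.21) = 0.4728
−0.10·log₂(0.10) = 0.3322
−0.08·log₂(0.08) = 0.2915
−0.18·log₂(0.18) = 0.4453
Sum ≈ 2.7316 → 2.732 bits.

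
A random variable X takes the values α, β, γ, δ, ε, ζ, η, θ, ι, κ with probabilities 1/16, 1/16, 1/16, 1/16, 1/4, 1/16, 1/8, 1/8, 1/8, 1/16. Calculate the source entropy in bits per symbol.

3.125 bits

Each probability is a power of 1/2, so log₂(1/p) is an integer.
H = Σ p·log₂(1/p) = 1/16·4 + 1/16·4 + 1/16·4 + 1/16·4 + 1/4·2 + 1/16·4 + 1/8·3 + 1/8·3 + 1/8·3 + 1/16·4 = 3.125 bits.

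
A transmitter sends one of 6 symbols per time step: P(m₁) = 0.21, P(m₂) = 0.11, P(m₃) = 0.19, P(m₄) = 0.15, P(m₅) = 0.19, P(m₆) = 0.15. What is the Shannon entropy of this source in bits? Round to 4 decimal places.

2.5547 bits

H = −Σ pᵢ log₂ pᵢ.
−0.21·log₂(0.21) = 0.4728
−0.11·log₂(0.11) = 0.3503
−0.19·log₂(0.19) = 0.4552
−0.15·log₂(0.15) = 0.4105
−0.19·log₂(0.19) = 0.4552
−0.15·log₂(0.15) = 0.4105
Sum ≈ 2.5547 → 2.5547 bits.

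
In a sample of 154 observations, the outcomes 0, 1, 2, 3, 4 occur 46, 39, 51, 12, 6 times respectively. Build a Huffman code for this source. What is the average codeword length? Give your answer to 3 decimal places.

Probabilities are the counts divided by 154.
Repeatedly combine the two least-probable nodes; the expected code length is the sum of the merged weights.
merge 3/77 + 6/77 → 9/77
merge 9/77 + 39/154 → 57/154
merge 23/77 + 51/154 → 97/154
merge 57/154 + 97/154 → 1
L = 9/77 + 57/154 + 97/154 + 1 = 163/77 ≈ 2.117 bits/symbol.

2.117 bits/symbol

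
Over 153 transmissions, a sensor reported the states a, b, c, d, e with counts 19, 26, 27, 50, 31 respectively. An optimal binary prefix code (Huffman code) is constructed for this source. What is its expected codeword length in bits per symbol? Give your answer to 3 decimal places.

Probabilities are the counts divided by 153.
Repeatedly combine the two least-probable nodes; the expected code length is the sum of the merged weights.
merge 19/153 + 26/153 → 5/17
merge 3/17 + 31/153 → 58/153
merge 5/17 + 50/153 → 95/153
merge 58/153 + 95/153 → 1
L = 5/17 + 58/153 + 95/153 + 1 = 39/17 ≈ 2.294 bits/symbol.

2.294 bits/symbol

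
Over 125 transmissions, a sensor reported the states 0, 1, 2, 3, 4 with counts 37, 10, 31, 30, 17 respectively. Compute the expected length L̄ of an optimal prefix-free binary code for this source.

2.216 bits/symbol

Probabilities are the counts divided by 125.
Repeatedly combine the two least-probable nodes; the expected code length is the sum of the merged weights.
merge 2/25 + 17/125 → 27/125
merge 27/125 + 6/25 → 57/125
merge 31/125 + 37/125 → 68/125
merge 57/125 + 68/125 → 1
L = 27/125 + 57/125 + 68/125 + 1 = 277/125 = 2.216 bits/symbol.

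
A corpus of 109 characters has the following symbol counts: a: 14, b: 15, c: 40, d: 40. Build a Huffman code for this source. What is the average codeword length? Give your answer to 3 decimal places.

Probabilities are the counts divided by 109.
Repeatedly combine the two least-probable nodes; the expected code length is the sum of the merged weights.
merge 14/109 + 15/109 → 29/109
merge 29/109 + 40/109 → 69/109
merge 40/109 + 69/109 → 1
L = 29/109 + 69/109 + 1 = 207/109 ≈ 1.899 bits/symbol.

1.899 bits/symbol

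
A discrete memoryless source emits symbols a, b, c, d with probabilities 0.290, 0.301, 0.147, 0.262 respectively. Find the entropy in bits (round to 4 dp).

1.9522 bits

H = −Σ pᵢ log₂ pᵢ.
−0.290·log₂(0.290) = 0.5179
−0.301·log₂(0.301) = 0.5214
−0.147·log₂(0.147) = 0.4066
−0.262·log₂(0.262) = 0.5063
Sum ≈ 1.9522 → 1.9522 bits.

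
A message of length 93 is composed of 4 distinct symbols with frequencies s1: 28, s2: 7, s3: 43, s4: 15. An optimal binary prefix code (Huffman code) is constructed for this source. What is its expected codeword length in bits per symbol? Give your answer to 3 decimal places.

Probabilities are the counts divided by 93.
Repeatedly combine the two least-probable nodes; the expected code length is the sum of the merged weights.
merge 7/93 + 5/31 → 22/93
merge 22/93 + 28/93 → 50/93
merge 43/93 + 50/93 → 1
L = 22/93 + 50/93 + 1 = 55/31 ≈ 1.774 bits/symbol.

1.774 bits/symbol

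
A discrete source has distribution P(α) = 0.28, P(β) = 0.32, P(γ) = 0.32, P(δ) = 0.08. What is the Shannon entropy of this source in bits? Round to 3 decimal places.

H = −Σ pᵢ log₂ pᵢ.
−0.28·log₂(0.28) = 0.5142
−0.32·log₂(0.32) = 0.5260
−0.32·log₂(0.32) = 0.5260
−0.08·log₂(0.08) = 0.2915
Sum ≈ 1.8578 → 1.858 bits.

1.858 bits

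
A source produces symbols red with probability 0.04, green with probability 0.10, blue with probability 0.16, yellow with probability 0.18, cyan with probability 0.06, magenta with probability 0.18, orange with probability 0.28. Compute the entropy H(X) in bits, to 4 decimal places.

2.5893 bits

H = −Σ pᵢ log₂ pᵢ.
−0.04·log₂(0.04) = 0.1858
−0.10·log₂(0.10) = 0.3322
−0.16·log₂(0.16) = 0.4230
−0.18·log₂(0.18) = 0.4453
−0.06·log₂(0.06) = 0.2435
−0.18·log₂(0.18) = 0.4453
−0.28·log₂(0.28) = 0.5142
Sum ≈ 2.5893 → 2.5893 bits.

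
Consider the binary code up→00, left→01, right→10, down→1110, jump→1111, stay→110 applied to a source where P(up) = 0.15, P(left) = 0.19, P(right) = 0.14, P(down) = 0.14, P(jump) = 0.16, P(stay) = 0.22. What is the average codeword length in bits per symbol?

L̄ = Σ pᵢ·ℓᵢ = 0.15·2 + 0.19·2 + 0.14·2 + 0.14·4 + 0.16·4 + 0.22·3 = 2.82 bits/symbol.

2.82 bits/symbol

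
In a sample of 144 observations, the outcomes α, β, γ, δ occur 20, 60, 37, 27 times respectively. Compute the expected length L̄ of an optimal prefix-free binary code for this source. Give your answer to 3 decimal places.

Probabilities are the counts divided by 144.
Repeatedly combine the two least-probable nodes; the expected code length is the sum of the merged weights.
merge 5/36 + 3/16 → 47/144
merge 37/144 + 47/144 → 7/12
merge 5/12 + 7/12 → 1
L = 47/144 + 7/12 + 1 = 275/144 ≈ 1.910 bits/symbol.

1.910 bits/symbol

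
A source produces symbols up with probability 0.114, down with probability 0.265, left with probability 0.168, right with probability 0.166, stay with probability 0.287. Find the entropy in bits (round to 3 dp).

2.244 bits

H = −Σ pᵢ log₂ pᵢ.
−0.114·log₂(0.114) = 0.3571
−0.265·log₂(0.265) = 0.5077
−0.168·log₂(0.168) = 0.4323
−0.166·log₂(0.166) = 0.4301
−0.287·log₂(0.287) = 0.5169
Sum ≈ 2.2441 → 2.244 bits.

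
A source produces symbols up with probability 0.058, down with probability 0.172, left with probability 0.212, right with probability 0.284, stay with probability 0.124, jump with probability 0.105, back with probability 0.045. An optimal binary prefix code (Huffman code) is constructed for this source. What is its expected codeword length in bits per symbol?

2.607 bits/symbol

Repeatedly combine the two least-probable nodes; the expected code length is the sum of the merged weights.
merge 9/200 + 29/500 → 103/1000
merge 103/1000 + 21/200 → 26/125
merge 31/250 + 43/250 → 37/125
merge 26/125 + 53/250 → 21/50
merge 71/250 + 37/125 → 29/50
merge 21/50 + 29/50 → 1
L = 103/1000 + 26/125 + 37/125 + 21/50 + 29/50 + 1 = 2607/1000 = 2.607 bits/symbol.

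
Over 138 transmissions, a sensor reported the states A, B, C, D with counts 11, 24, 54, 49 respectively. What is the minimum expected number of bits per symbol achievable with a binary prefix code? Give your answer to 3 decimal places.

Probabilities are the counts divided by 138.
Repeatedly combine the two least-probable nodes; the expected code length is the sum of the merged weights.
merge 11/138 + 4/23 → 35/138
merge 35/138 + 49/138 → 14/23
merge 9/23 + 14/23 → 1
L = 35/138 + 14/23 + 1 = 257/138 ≈ 1.862 bits/symbol.

1.862 bits/symbol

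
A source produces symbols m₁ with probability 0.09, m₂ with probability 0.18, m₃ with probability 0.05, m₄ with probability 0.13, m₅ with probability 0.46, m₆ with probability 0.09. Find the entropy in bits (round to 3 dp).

2.185 bits

H = −Σ pᵢ log₂ pᵢ.
−0.09·log₂(0.09) = 0.3127
−0.18·log₂(0.18) = 0.4453
−0.05·log₂(0.05) = 0.2161
−0.13·log₂(0.13) = 0.3826
−0.46·log₂(0.46) = 0.5153
−0.09·log₂(0.09) = 0.3127
Sum ≈ 2.1847 → 2.185 bits.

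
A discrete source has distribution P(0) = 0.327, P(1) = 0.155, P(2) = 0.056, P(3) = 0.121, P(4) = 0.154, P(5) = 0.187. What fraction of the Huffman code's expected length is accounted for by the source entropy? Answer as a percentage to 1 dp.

97.1%

Entropy H = −Σ p log₂ p ≈ 2.4138 bits.
Huffman merges: 7/125+121/1000→177/1000; 77/500+31/200→309/1000; 177/1000+187/1000→91/250; 309/1000+327/1000→159/250; 91/250+159/250→1. L = 1243/500 ≈ 2.4860.
Efficiency = H/L = 2.4138/2.4860 = 97.1%.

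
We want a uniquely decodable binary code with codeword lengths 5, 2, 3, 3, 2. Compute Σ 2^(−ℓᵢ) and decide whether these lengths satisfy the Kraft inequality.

With common denominator 2^5 = 32: Σ 2^(−ℓᵢ) = 1/32 + 8/32 + 4/32 + 4/32 + 8/32 = 25/32 = 0.78125.
Kraft's inequality requires Σ ≤ 1; here Σ = 0.78125 ≤ 1, so such a prefix code exists.

0.78125; yes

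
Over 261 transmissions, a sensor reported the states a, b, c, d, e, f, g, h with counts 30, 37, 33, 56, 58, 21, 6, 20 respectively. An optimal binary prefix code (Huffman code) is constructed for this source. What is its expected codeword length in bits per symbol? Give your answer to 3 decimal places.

2.843 bits/symbol

Probabilities are the counts divided by 261.
Repeatedly combine the two least-probable nodes; the expected code length is the sum of the merged weights.
merge 2/87 + 20/261 → 26/261
merge 7/87 + 26/261 → 47/261
merge 10/87 + 11/87 → 7/29
merge 37/261 + 47/261 → 28/87
merge 56/261 + 2/9 → 38/87
merge 7/29 + 28/87 → 49/87
merge 38/87 + 49/87 → 1
L = 26/261 + 47/261 + 7/29 + 28/87 + 38/87 + 49/87 + 1 = 742/261 ≈ 2.843 bits/symbol.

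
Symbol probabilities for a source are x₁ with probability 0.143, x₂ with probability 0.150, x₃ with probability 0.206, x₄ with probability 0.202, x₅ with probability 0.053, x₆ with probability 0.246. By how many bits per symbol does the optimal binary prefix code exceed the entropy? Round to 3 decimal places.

0.072 bits

Entropy H = −Σ p log₂ p ≈ 2.4698 bits.
Huffman merges: 53/1000+143/1000→49/250; 3/20+49/250→173/500; 101/500+103/500→51/125; 123/500+173/500→74/125; 51/125+74/125→1. L = 1271/500 ≈ 2.5420.
L − H = 2.5420 − 2.4698 = 0.072 bits.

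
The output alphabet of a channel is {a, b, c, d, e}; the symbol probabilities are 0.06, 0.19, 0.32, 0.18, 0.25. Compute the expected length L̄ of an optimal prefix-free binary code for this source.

Repeatedly combine the two least-probable nodes; the expected code length is the sum of the merged weights.
merge 3/50 + 9/50 → 6/25
merge 19/100 + 6/25 → 43/100
merge 1/4 + 8/25 → 57/100
merge 43/100 + 57/100 → 1
L = 6/25 + 43/100 + 57/100 + 1 = 56/25 = 2.24 bits/symbol.

2.24 bits/symbol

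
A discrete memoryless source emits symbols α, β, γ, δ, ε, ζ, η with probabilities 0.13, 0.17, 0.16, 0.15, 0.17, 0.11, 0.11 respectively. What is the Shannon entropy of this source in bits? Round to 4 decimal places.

2.7860 bits

H = −Σ pᵢ log₂ pᵢ.
−0.13·log₂(0.13) = 0.3826
−0.17·log₂(0.17) = 0.4346
−0.16·log₂(0.16) = 0.4230
−0.15·log₂(0.15) = 0.4105
−0.17·log₂(0.17) = 0.4346
−0.11·log₂(0.11) = 0.3503
−0.11·log₂(0.11) = 0.3503
Sum ≈ 2.7860 → 2.7860 bits.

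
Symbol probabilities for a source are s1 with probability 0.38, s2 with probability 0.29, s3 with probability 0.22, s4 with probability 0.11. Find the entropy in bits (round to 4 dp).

H = −Σ pᵢ log₂ pᵢ.
−0.38·log₂(0.38) = 0.5305
−0.29·log₂(0.29) = 0.5179
−0.22·log₂(0.22) = 0.4806
−0.11·log₂(0.11) = 0.3503
Sum ≈ 1.8792 → 1.8792 bits.

1.8792 bits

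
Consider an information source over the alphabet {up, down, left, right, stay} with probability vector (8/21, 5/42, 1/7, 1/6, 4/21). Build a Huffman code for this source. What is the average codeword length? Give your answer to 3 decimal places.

2.238 bits/symbol

Repeatedly combine the two least-probable nodes; the expected code length is the sum of the merged weights.
merge 5/42 + 1/7 → 11/42
merge 1/6 + 4/21 → 5/14
merge 11/42 + 5/14 → 13/21
merge 8/21 + 13/21 → 1
L = 11/42 + 5/14 + 13/21 + 1 = 47/21 ≈ 2.238 bits/symbol.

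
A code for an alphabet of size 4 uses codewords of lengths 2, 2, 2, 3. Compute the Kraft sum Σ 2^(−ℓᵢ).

0.875

With common denominator 2^3 = 8: Σ 2^(−ℓᵢ) = 2/8 + 2/8 + 2/8 + 1/8 = 7/8 = 0.875.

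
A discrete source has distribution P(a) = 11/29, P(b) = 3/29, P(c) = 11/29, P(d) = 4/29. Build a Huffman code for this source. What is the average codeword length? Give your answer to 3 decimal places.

1.862 bits/symbol

Repeatedly combine the two least-probable nodes; the expected code length is the sum of the merged weights.
merge 3/29 + 4/29 → 7/29
merge 7/29 + 11/29 → 18/29
merge 11/29 + 18/29 → 1
L = 7/29 + 18/29 + 1 = 54/29 ≈ 1.862 bits/symbol.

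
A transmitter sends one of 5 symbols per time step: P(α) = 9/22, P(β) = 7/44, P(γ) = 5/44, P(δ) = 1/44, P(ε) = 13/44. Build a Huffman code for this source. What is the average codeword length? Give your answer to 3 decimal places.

2.023 bits/symbol

Repeatedly combine the two least-probable nodes; the expected code length is the sum of the merged weights.
merge 1/44 + 5/44 → 3/22
merge 3/22 + 7/44 → 13/44
merge 13/44 + 13/44 → 13/22
merge 9/22 + 13/22 → 1
L = 3/22 + 13/44 + 13/22 + 1 = 89/44 ≈ 2.023 bits/symbol.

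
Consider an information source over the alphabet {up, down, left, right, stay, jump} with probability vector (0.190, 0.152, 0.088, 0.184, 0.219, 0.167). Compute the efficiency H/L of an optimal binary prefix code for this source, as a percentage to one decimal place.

97.9%

Entropy H = −Σ p log₂ p ≈ 2.5373 bits.
Huffman merges: 11/125+19/125→6/25; 167/1000+23/125→351/1000; 19/100+219/1000→409/1000; 6/25+351/1000→591/1000; 409/1000+591/1000→1. L = 2591/1000 ≈ 2.5910.
Efficiency = H/L = 2.5373/2.5910 = 97.9%.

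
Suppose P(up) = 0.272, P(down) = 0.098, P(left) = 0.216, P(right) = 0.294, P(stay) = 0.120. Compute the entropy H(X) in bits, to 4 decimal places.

H = −Σ pᵢ log₂ pᵢ.
−0.272·log₂(0.272) = 0.5109
−0.098·log₂(0.098) = 0.3284
−0.216·log₂(0.216) = 0.4776
−0.294·log₂(0.294) = 0.5192
−0.120·log₂(0.120) = 0.3671
Sum ≈ 2.2032 → 2.2032 bits.

2.2032 bits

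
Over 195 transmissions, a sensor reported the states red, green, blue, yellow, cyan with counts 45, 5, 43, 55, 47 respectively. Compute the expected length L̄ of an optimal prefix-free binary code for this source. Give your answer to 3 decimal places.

2.246 bits/symbol

Probabilities are the counts divided by 195.
Repeatedly combine the two least-probable nodes; the expected code length is the sum of the merged weights.
merge 1/39 + 43/195 → 16/65
merge 3/13 + 47/195 → 92/195
merge 16/65 + 11/39 → 103/195
merge 92/195 + 103/195 → 1
L = 16/65 + 92/195 + 103/195 + 1 = 146/65 ≈ 2.246 bits/symbol.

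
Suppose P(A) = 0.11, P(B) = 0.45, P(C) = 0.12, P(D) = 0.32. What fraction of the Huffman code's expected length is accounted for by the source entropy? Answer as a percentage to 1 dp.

Entropy H = −Σ p log₂ p ≈ 1.7618 bits.
Huffman merges: 11/100+3/25→23/100; 23/100+8/25→11/20; 9/20+11/20→1. L = 89/50 ≈ 1.7800.
Efficiency = H/L = 1.7618/1.7800 = 99.0%.

99.0%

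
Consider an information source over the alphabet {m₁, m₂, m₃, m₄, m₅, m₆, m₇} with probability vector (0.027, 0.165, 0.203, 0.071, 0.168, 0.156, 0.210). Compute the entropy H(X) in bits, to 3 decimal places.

2.631 bits

H = −Σ pᵢ log₂ pᵢ.
−0.027·log₂(0.027) = 0.1407
−0.165·log₂(0.165) = 0.4289
−0.203·log₂(0.203) = 0.4670
−0.071·log₂(0.071) = 0.2709
−0.168·log₂(0.168) = 0.4323
−0.156·log₂(0.156) = 0.4181
−0.210·log₂(0.210) = 0.4728
Sum ≈ 2.6308 → 2.631 bits.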